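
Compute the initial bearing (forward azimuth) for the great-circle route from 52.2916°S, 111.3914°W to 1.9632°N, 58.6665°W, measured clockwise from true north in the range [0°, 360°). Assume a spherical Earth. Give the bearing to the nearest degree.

58°

Δλ = -58.6665 − -111.3914 = 52.7249°.
θ = atan2( sin Δλ · cos φ₂ , cos φ₁ · sin φ₂ − sin φ₁ · cos φ₂ · cos Δλ )
  = atan2(0.79527, 0.49982) = 57.851° → normalised to [0°, 360°): 57.851°.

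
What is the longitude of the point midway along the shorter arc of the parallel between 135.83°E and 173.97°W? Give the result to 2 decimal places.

Signed shortest Δλ from +135.83° to -173.97° is +50.20°.
Midpoint longitude = +135.83° + (+50.20°)/2 = +135.83° + 25.10° = +160.93°.
(The naïve average (+135.83 + -173.97)/2 = -19.07° is on the wrong side of the globe.)

160.93°E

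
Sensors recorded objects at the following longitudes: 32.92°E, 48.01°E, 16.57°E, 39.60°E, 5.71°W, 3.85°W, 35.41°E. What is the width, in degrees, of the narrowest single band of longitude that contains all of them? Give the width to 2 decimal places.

53.72°

Sort the longitudes: -5.71°, -3.85°, +16.57°, +32.92°, +35.41°, +39.60°, +48.01°.
Eastward gaps between consecutive values (wrapping around): 1.86°, 20.42°, 16.35°, 2.49°, 4.19°, 8.41°, 306.28°.
Largest gap = 306.28° ⇒ minimal covering band is its complement: 360° − 306.28° = 53.72°.
Band runs from -5.71° eastward to +48.01°.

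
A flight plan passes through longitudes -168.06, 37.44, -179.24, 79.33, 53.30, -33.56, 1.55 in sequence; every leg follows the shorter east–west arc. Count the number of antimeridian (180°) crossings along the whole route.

3

Leg 1: -168.06° → +37.44°, shortest Δλ = -154.5° (west) — crosses 180°.
Leg 2: +37.44° → -179.24°, shortest Δλ = 143.32° (east) — crosses 180°.
Leg 3: -179.24° → +79.33°, shortest Δλ = -101.43° (west) — crosses 180°.
Leg 4: +79.33° → +53.30°, shortest Δλ = -26.03° (west) — does not cross 180°.
Leg 5: +53.30° → -33.56°, shortest Δλ = -86.86° (west) — does not cross 180°.
Leg 6: -33.56° → +1.55°, shortest Δλ = 35.11° (east) — does not cross 180°.
Total crossings: 3.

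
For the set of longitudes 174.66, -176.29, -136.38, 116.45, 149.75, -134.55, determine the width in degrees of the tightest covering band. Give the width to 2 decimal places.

Sort the longitudes: -176.29°, -136.38°, -134.55°, +116.45°, +149.75°, +174.66°.
Eastward gaps between consecutive values (wrapping around): 39.91°, 1.83°, 251.00°, 33.30°, 24.91°, 9.05°.
Largest gap = 251.00° ⇒ minimal covering band is its complement: 360° − 251.00° = 109.00°.
Band runs from +116.45° eastward to -134.55°, crossing the antimeridian.

109.00°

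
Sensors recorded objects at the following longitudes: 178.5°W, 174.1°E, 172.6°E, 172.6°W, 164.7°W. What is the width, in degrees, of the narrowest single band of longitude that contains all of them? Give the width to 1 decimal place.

Sort the longitudes: -178.5°, -172.6°, -164.7°, +172.6°, +174.1°.
Eastward gaps between consecutive values (wrapping around): 5.9°, 7.9°, 337.3°, 1.5°, 7.4°.
Largest gap = 337.3° ⇒ minimal covering band is its complement: 360° − 337.3° = 22.7°.
Band runs from +172.6° eastward to -164.7°, crossing the antimeridian.

22.7°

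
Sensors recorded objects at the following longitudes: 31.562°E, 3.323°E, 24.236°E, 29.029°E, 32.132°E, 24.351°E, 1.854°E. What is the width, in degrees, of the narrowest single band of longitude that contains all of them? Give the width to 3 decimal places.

Sort the longitudes: +1.854°, +3.323°, +24.236°, +24.351°, +29.029°, +31.562°, +32.132°.
Eastward gaps between consecutive values (wrapping around): 1.469°, 20.913°, 0.115°, 4.678°, 2.533°, 0.570°, 329.722°.
Largest gap = 329.722° ⇒ minimal covering band is its complement: 360° − 329.722° = 30.278°.
Band runs from +1.854° eastward to +32.132°.

30.278°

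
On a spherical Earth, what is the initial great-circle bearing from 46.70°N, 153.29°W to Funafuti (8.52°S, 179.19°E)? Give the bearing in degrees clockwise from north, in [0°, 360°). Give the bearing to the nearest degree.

212°

Δλ = 179.19 − -153.29 = 332.48°; wrapped into (−180°, 180°]: -27.52°.
θ = atan2( sin Δλ · cos φ₂ , cos φ₁ · sin φ₂ − sin φ₁ · cos φ₂ · cos Δλ )
  = atan2(-0.45696, -0.73991) = -148.301° → normalised to [0°, 360°): 211.699°.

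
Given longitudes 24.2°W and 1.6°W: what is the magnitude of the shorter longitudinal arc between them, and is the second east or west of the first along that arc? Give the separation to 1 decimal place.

Raw difference: -1.6 − -24.2 = 22.6°.
Normalise into (−180°, 180°]: 22.6° stays 22.6°.
Positive ⇒ the second point lies to the east; separation 22.6°.

22.6° east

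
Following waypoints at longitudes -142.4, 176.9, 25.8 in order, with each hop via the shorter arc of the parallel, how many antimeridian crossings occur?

1

Leg 1: -142.4° → +176.9°, shortest Δλ = -40.7° (west) — crosses 180°.
Leg 2: +176.9° → +25.8°, shortest Δλ = -151.1° (west) — does not cross 180°.
Total crossings: 1.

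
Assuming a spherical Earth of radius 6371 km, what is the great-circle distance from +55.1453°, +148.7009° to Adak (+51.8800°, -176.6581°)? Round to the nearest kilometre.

Δλ = -176.6581 − 148.7009 = -325.3590°; wrapped into (−180°, 180°]: 34.6410°.
Δφ = 51.8800 − 55.1453 = -3.2653°.
a = sin²(Δφ/2) + cos φ₁ · cos φ₂ · sin²(Δλ/2) = 0.032081.
c = 2·atan2(√a, √(1−a)) = 0.36017 rad → d = 6371·c ≈ 2294.64 km.

2295 km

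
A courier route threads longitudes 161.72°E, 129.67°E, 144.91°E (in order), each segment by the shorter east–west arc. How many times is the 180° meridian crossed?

Leg 1: +161.72° → +129.67°, shortest Δλ = -32.05° (west) — does not cross 180°.
Leg 2: +129.67° → +144.91°, shortest Δλ = 15.24° (east) — does not cross 180°.
Total crossings: 0.

0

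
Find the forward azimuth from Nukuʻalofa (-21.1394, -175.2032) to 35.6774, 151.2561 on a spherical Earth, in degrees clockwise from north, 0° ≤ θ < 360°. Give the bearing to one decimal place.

Δλ = 151.2561 − -175.2032 = 326.4593°; wrapped into (−180°, 180°]: -33.5407°.
θ = atan2( sin Δλ · cos φ₂ , cos φ₁ · sin φ₂ − sin φ₁ · cos φ₂ · cos Δλ )
  = atan2(-0.44883, 0.78815) = -29.660° → normalised to [0°, 360°): 330.340°.

330.3°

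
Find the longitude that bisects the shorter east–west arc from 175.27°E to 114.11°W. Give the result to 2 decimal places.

Signed shortest Δλ from +175.27° to -114.11° is +70.62°.
Midpoint longitude = +175.27° + (+70.62°)/2 = +175.27° + 35.31° = +210.58°.
Normalise into (−180°, 180°]: -149.42°.
(The naïve average (+175.27 + -114.11)/2 = 30.58° is on the wrong side of the globe.)

149.42°W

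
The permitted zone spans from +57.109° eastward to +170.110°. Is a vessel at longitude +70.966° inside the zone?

Yes

Band width going east from +57.109° to +170.110°: ((170.110 − 57.109) mod 360) = 113.001°.
Offset of +70.966° east of the west edge: ((70.966 − 57.109) mod 360) = 13.857°.
13.857° ≤ 113.001° ⇒ inside.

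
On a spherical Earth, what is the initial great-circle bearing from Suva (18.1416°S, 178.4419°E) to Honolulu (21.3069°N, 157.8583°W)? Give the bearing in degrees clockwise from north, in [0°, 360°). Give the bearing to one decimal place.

Δλ = -157.8583 − 178.4419 = -336.3002°; wrapped into (−180°, 180°]: 23.6998°.
θ = atan2( sin Δλ · cos φ₂ , cos φ₁ · sin φ₂ − sin φ₁ · cos φ₂ · cos Δλ )
  = atan2(0.37447, 0.61092) = 31.507° → normalised to [0°, 360°): 31.507°.

31.5°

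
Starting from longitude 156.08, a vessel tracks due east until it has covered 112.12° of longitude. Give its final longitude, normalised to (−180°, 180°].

-91.80°

Start at +156.08°; shift +112.12° → +268.20°.
+268.20° lies outside (−180°, 180°]; subtract 360° → -91.80°.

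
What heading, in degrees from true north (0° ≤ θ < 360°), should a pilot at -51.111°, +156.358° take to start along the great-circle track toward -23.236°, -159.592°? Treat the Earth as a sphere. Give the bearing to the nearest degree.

67°

Δλ = -159.592 − 156.358 = -315.950°; wrapped into (−180°, 180°]: 44.050°.
θ = atan2( sin Δλ · cos φ₂ , cos φ₁ · sin φ₂ − sin φ₁ · cos φ₂ · cos Δλ )
  = atan2(0.63889, 0.26637) = 67.367° → normalised to [0°, 360°): 67.367°.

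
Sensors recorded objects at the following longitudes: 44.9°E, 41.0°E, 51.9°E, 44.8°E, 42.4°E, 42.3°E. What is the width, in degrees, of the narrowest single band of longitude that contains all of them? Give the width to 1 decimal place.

Sort the longitudes: +41.0°, +42.3°, +42.4°, +44.8°, +44.9°, +51.9°.
Eastward gaps between consecutive values (wrapping around): 1.3°, 0.1°, 2.4°, 0.1°, 7.0°, 349.1°.
Largest gap = 349.1° ⇒ minimal covering band is its complement: 360° − 349.1° = 10.9°.
Band runs from +41.0° eastward to +51.9°.

10.9°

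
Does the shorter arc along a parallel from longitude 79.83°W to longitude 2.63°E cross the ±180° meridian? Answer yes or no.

Signed shortest Δλ = ((2.63 − -79.83 + 180) mod 360) − 180 = 82.46°.
Going east by 82.46° from -79.83° reaches +2.63° without touching 180°.

No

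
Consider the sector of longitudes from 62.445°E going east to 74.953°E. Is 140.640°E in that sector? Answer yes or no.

Band width going east from +62.445° to +74.953°: ((74.953 − 62.445) mod 360) = 12.508°.
Offset of +140.640° east of the west edge: ((140.640 − 62.445) mod 360) = 78.195°.
78.195° > 12.508° ⇒ outside.

No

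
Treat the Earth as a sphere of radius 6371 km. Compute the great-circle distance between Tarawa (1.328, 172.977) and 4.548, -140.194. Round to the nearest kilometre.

5212 km

Δλ = -140.194 − 172.977 = -313.171°; wrapped into (−180°, 180°]: 46.829°.
Δφ = 4.548 − 1.328 = 3.220°.
a = sin²(Δφ/2) + cos φ₁ · cos φ₂ · sin²(Δλ/2) = 0.158161.
c = 2·atan2(√a, √(1−a)) = 0.81801 rad → d = 6371·c ≈ 5211.51 km.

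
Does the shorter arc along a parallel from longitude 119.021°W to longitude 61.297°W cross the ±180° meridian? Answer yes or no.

Signed shortest Δλ = ((-61.297 − -119.021 + 180) mod 360) − 180 = 57.724°.
Going east by 57.724° from -119.021° reaches -61.297° without touching 180°.

No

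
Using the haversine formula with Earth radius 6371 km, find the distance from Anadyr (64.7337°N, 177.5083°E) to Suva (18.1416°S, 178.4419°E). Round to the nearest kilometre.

9216 km

Δλ = 178.4419 − 177.5083 = 0.9336°.
Δφ = -18.1416 − 64.7337 = -82.8753°.
a = sin²(Δφ/2) + cos φ₁ · cos φ₂ · sin²(Δλ/2) = 0.438012.
c = 2·atan2(√a, √(1−a)) = 1.44650 rad → d = 6371·c ≈ 9215.66 km.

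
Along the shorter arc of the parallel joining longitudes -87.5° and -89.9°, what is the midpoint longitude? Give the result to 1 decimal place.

-88.7°

Signed shortest Δλ from -87.5° to -89.9° is -2.4°.
Midpoint longitude = -87.5° + (-2.4°)/2 = -87.5° − 1.2° = -88.7°.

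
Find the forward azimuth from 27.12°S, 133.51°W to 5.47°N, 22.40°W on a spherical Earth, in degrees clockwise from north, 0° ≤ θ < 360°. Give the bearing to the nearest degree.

Δλ = -22.40 − -133.51 = 111.11°.
θ = atan2( sin Δλ · cos φ₂ , cos φ₁ · sin φ₂ − sin φ₁ · cos φ₂ · cos Δλ )
  = atan2(0.92864, -0.07859) = 94.837° → normalised to [0°, 360°): 94.837°.

95°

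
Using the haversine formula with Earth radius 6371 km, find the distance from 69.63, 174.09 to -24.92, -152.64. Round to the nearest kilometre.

Δλ = -152.64 − 174.09 = -326.73°; wrapped into (−180°, 180°]: 33.27°.
Δφ = -24.92 − 69.63 = -94.55°.
a = sin²(Δφ/2) + cos φ₁ · cos φ₂ · sin²(Δλ/2) = 0.565535.
c = 2·atan2(√a, √(1−a)) = 1.70224 rad → d = 6371·c ≈ 10845.00 km.

10845 km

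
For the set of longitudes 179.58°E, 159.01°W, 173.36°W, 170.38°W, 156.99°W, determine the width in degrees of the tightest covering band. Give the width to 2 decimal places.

Sort the longitudes: -173.36°, -170.38°, -159.01°, -156.99°, +179.58°.
Eastward gaps between consecutive values (wrapping around): 2.98°, 11.37°, 2.02°, 336.57°, 7.06°.
Largest gap = 336.57° ⇒ minimal covering band is its complement: 360° − 336.57° = 23.43°.
Band runs from +179.58° eastward to -156.99°, crossing the antimeridian.

23.43°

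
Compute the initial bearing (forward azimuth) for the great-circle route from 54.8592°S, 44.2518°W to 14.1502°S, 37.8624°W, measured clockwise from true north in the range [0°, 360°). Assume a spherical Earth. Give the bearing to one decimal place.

9.5°

Δλ = -37.8624 − -44.2518 = 6.3894°.
θ = atan2( sin Δλ · cos φ₂ , cos φ₁ · sin φ₂ − sin φ₁ · cos φ₂ · cos Δλ )
  = atan2(0.10791, 0.64729) = 9.465° → normalised to [0°, 360°): 9.465°.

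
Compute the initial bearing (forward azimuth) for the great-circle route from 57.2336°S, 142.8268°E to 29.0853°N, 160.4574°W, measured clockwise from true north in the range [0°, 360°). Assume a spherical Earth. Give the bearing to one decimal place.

47.6°

Δλ = -160.4574 − 142.8268 = -303.2842°; wrapped into (−180°, 180°]: 56.7158°.
θ = atan2( sin Δλ · cos φ₂ , cos φ₁ · sin φ₂ − sin φ₁ · cos φ₂ · cos Δλ )
  = atan2(0.73054, 0.66637) = 47.630° → normalised to [0°, 360°): 47.630°.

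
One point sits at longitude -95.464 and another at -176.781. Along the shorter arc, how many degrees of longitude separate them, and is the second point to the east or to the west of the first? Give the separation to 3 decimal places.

Raw difference: -176.781 − -95.464 = -81.317°.
Normalise into (−180°, 180°]: -81.317° stays -81.317°.
Negative ⇒ the second point lies to the west; separation 81.317°.

81.317° west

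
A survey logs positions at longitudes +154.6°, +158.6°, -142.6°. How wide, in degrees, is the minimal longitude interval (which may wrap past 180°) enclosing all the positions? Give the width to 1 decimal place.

62.8°

Sort the longitudes: -142.6°, +154.6°, +158.6°.
Eastward gaps between consecutive values (wrapping around): 297.2°, 4.0°, 58.8°.
Largest gap = 297.2° ⇒ minimal covering band is its complement: 360° − 297.2° = 62.8°.
Band runs from +154.6° eastward to -142.6°, crossing the antimeridian.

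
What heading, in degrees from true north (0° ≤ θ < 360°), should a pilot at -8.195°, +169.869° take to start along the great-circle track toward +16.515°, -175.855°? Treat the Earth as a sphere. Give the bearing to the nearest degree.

30°

Δλ = -175.855 − 169.869 = -345.724°; wrapped into (−180°, 180°]: 14.276°.
θ = atan2( sin Δλ · cos φ₂ , cos φ₁ · sin φ₂ − sin φ₁ · cos φ₂ · cos Δλ )
  = atan2(0.23642, 0.41381) = 29.741° → normalised to [0°, 360°): 29.741°.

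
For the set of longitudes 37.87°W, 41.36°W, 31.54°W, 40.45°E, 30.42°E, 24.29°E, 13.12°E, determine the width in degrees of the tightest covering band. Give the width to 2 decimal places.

81.81°

Sort the longitudes: -41.36°, -37.87°, -31.54°, +13.12°, +24.29°, +30.42°, +40.45°.
Eastward gaps between consecutive values (wrapping around): 3.49°, 6.33°, 44.66°, 11.17°, 6.13°, 10.03°, 278.19°.
Largest gap = 278.19° ⇒ minimal covering band is its complement: 360° − 278.19° = 81.81°.
Band runs from -41.36° eastward to +40.45°.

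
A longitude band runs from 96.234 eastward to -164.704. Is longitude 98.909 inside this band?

Yes

Band width going east from +96.234° to -164.704°: ((-164.704 − 96.234) mod 360) = 99.062°.
Offset of +98.909° east of the west edge: ((98.909 − 96.234) mod 360) = 2.675°.
2.675° ≤ 99.062° ⇒ inside.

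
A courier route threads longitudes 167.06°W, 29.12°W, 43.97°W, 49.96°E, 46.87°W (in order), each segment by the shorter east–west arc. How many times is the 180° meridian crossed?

0

Leg 1: -167.06° → -29.12°, shortest Δλ = 137.94° (east) — does not cross 180°.
Leg 2: -29.12° → -43.97°, shortest Δλ = -14.85° (west) — does not cross 180°.
Leg 3: -43.97° → +49.96°, shortest Δλ = 93.93° (east) — does not cross 180°.
Leg 4: +49.96° → -46.87°, shortest Δλ = -96.83° (west) — does not cross 180°.
Total crossings: 0.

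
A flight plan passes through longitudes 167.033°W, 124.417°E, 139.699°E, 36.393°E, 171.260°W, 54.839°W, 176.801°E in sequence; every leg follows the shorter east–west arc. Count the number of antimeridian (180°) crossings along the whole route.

3

Leg 1: -167.033° → +124.417°, shortest Δλ = -68.55° (west) — crosses 180°.
Leg 2: +124.417° → +139.699°, shortest Δλ = 15.282° (east) — does not cross 180°.
Leg 3: +139.699° → +36.393°, shortest Δλ = -103.306° (west) — does not cross 180°.
Leg 4: +36.393° → -171.260°, shortest Δλ = 152.347° (east) — crosses 180°.
Leg 5: -171.260° → -54.839°, shortest Δλ = 116.421° (east) — does not cross 180°.
Leg 6: -54.839° → +176.801°, shortest Δλ = -128.36° (west) — crosses 180°.
Total crossings: 3.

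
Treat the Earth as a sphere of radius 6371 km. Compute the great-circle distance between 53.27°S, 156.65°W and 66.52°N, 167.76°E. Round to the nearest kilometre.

13652 km

Δλ = 167.76 − -156.65 = 324.41°; wrapped into (−180°, 180°]: -35.59°.
Δφ = 66.52 − -53.27 = 119.79°.
a = sin²(Δφ/2) + cos φ₁ · cos φ₂ · sin²(Δλ/2) = 0.770666.
c = 2·atan2(√a, √(1−a)) = 2.14282 rad → d = 6371·c ≈ 13651.89 km.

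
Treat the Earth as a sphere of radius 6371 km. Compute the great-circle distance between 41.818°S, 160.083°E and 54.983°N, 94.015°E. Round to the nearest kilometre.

Δλ = 94.015 − 160.083 = -66.068°.
Δφ = 54.983 − -41.818 = 96.801°.
a = sin²(Δφ/2) + cos φ₁ · cos φ₂ · sin²(Δλ/2) = 0.686297.
c = 2·atan2(√a, √(1−a)) = 1.95260 rad → d = 6371·c ≈ 12440.00 km.

12440 km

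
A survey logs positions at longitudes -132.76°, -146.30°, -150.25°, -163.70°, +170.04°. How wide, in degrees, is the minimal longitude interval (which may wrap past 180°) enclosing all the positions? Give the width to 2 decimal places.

57.20°

Sort the longitudes: -163.70°, -150.25°, -146.30°, -132.76°, +170.04°.
Eastward gaps between consecutive values (wrapping around): 13.45°, 3.95°, 13.54°, 302.80°, 26.26°.
Largest gap = 302.80° ⇒ minimal covering band is its complement: 360° − 302.80° = 57.20°.
Band runs from +170.04° eastward to -132.76°, crossing the antimeridian.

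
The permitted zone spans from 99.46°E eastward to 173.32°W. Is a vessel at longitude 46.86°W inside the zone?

No

Band width going east from +99.46° to -173.32°: ((-173.32 − 99.46) mod 360) = 87.22°.
Offset of -46.86° east of the west edge: ((-46.86 − 99.46) mod 360) = 213.68°.
213.68° > 87.22° ⇒ outside.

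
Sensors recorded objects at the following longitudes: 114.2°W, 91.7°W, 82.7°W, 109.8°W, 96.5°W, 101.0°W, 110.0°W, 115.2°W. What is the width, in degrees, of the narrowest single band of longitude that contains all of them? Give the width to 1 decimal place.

Sort the longitudes: -115.2°, -114.2°, -110.0°, -109.8°, -101.0°, -96.5°, -91.7°, -82.7°.
Eastward gaps between consecutive values (wrapping around): 1.0°, 4.2°, 0.2°, 8.8°, 4.5°, 4.8°, 9.0°, 327.5°.
Largest gap = 327.5° ⇒ minimal covering band is its complement: 360° − 327.5° = 32.5°.
Band runs from -115.2° eastward to -82.7°.

32.5°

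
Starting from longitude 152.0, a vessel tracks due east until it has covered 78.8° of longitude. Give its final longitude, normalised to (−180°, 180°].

Start at +152.0°; shift +78.8° → +230.8°.
+230.8° lies outside (−180°, 180°]; subtract 360° → -129.2°.

-129.2°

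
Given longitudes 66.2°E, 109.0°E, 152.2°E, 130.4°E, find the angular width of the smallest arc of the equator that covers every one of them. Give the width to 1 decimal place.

86.0°

Sort the longitudes: +66.2°, +109.0°, +130.4°, +152.2°.
Eastward gaps between consecutive values (wrapping around): 42.8°, 21.4°, 21.8°, 274.0°.
Largest gap = 274.0° ⇒ minimal covering band is its complement: 360° − 274.0° = 86.0°.
Band runs from +66.2° eastward to +152.2°.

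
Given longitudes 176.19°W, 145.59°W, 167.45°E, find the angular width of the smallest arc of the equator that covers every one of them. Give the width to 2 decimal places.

46.96°

Sort the longitudes: -176.19°, -145.59°, +167.45°.
Eastward gaps between consecutive values (wrapping around): 30.60°, 313.04°, 16.36°.
Largest gap = 313.04° ⇒ minimal covering band is its complement: 360° − 313.04° = 46.96°.
Band runs from +167.45° eastward to -145.59°, crossing the antimeridian.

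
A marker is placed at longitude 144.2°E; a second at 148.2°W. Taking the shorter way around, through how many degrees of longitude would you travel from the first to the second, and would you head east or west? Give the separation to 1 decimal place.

67.6° east

Raw difference: -148.2 − 144.2 = -292.4°.
Normalise into (−180°, 180°]: -292.4° + 360° = 67.6°.
Positive ⇒ the second point lies to the east; separation 67.6°.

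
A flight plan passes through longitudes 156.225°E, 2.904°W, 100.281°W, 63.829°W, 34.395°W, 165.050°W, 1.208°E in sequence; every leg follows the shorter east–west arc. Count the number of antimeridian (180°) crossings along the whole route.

0

Leg 1: +156.225° → -2.904°, shortest Δλ = -159.129° (west) — does not cross 180°.
Leg 2: -2.904° → -100.281°, shortest Δλ = -97.377° (west) — does not cross 180°.
Leg 3: -100.281° → -63.829°, shortest Δλ = 36.452° (east) — does not cross 180°.
Leg 4: -63.829° → -34.395°, shortest Δλ = 29.434° (east) — does not cross 180°.
Leg 5: -34.395° → -165.050°, shortest Δλ = -130.655° (west) — does not cross 180°.
Leg 6: -165.050° → +1.208°, shortest Δλ = 166.258° (east) — does not cross 180°.
Total crossings: 0.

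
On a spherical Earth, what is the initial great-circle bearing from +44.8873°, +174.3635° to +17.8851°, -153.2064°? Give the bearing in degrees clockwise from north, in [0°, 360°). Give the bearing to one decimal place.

Δλ = -153.2064 − 174.3635 = -327.5699°; wrapped into (−180°, 180°]: 32.4301°.
θ = atan2( sin Δλ · cos φ₂ , cos φ₁ · sin φ₂ − sin φ₁ · cos φ₂ · cos Δλ )
  = atan2(0.51035, -0.34928) = 124.388° → normalised to [0°, 360°): 124.388°.

124.4°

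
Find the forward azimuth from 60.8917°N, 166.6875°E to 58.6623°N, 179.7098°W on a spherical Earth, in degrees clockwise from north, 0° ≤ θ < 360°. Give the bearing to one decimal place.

Δλ = -179.7098 − 166.6875 = -346.3973°; wrapped into (−180°, 180°]: 13.6027°.
θ = atan2( sin Δλ · cos φ₂ , cos φ₁ · sin φ₂ − sin φ₁ · cos φ₂ · cos Δλ )
  = atan2(0.12232, -0.02615) = 102.070° → normalised to [0°, 360°): 102.070°.

102.1°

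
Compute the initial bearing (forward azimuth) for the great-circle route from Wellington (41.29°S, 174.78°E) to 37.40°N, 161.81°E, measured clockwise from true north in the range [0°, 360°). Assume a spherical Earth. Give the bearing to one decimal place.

349.6°

Δλ = 161.81 − 174.78 = -12.97°.
θ = atan2( sin Δλ · cos φ₂ , cos φ₁ · sin φ₂ − sin φ₁ · cos φ₂ · cos Δλ )
  = atan2(-0.17830, 0.96721) = -10.445° → normalised to [0°, 360°): 349.555°.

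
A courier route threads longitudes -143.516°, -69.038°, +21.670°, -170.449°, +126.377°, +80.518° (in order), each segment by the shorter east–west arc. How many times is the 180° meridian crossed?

Leg 1: -143.516° → -69.038°, shortest Δλ = 74.478° (east) — does not cross 180°.
Leg 2: -69.038° → +21.670°, shortest Δλ = 90.708° (east) — does not cross 180°.
Leg 3: +21.670° → -170.449°, shortest Δλ = 167.881° (east) — crosses 180°.
Leg 4: -170.449° → +126.377°, shortest Δλ = -63.174° (west) — crosses 180°.
Leg 5: +126.377° → +80.518°, shortest Δλ = -45.859° (west) — does not cross 180°.
Total crossings: 2.

2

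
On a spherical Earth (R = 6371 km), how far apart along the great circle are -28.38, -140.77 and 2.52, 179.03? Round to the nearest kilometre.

5496 km

Δλ = 179.03 − -140.77 = 319.80°; wrapped into (−180°, 180°]: -40.20°.
Δφ = 2.52 − -28.38 = 30.90°.
a = sin²(Δφ/2) + cos φ₁ · cos φ₂ · sin²(Δλ/2) = 0.174775.
c = 2·atan2(√a, √(1−a)) = 0.86262 rad → d = 6371·c ≈ 5495.75 km.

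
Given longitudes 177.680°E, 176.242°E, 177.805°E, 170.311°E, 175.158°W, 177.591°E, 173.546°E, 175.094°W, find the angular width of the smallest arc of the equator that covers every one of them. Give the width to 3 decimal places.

Sort the longitudes: -175.158°, -175.094°, +170.311°, +173.546°, +176.242°, +177.591°, +177.680°, +177.805°.
Eastward gaps between consecutive values (wrapping around): 0.064°, 345.405°, 3.235°, 2.696°, 1.349°, 0.089°, 0.125°, 7.037°.
Largest gap = 345.405° ⇒ minimal covering band is its complement: 360° − 345.405° = 14.595°.
Band runs from +170.311° eastward to -175.094°, crossing the antimeridian.

14.595°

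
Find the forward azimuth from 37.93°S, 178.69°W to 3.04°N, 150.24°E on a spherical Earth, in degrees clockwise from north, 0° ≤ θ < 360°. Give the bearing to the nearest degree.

318°

Δλ = 150.24 − -178.69 = 328.93°; wrapped into (−180°, 180°]: -31.07°.
θ = atan2( sin Δλ · cos φ₂ , cos φ₁ · sin φ₂ − sin φ₁ · cos φ₂ · cos Δλ )
  = atan2(-0.51536, 0.56760) = -42.238° → normalised to [0°, 360°): 317.762°.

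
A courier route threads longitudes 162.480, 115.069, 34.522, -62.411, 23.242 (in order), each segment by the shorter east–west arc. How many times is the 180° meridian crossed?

0

Leg 1: +162.480° → +115.069°, shortest Δλ = -47.411° (west) — does not cross 180°.
Leg 2: +115.069° → +34.522°, shortest Δλ = -80.547° (west) — does not cross 180°.
Leg 3: +34.522° → -62.411°, shortest Δλ = -96.933° (west) — does not cross 180°.
Leg 4: -62.411° → +23.242°, shortest Δλ = 85.653° (east) — does not cross 180°.
Total crossings: 0.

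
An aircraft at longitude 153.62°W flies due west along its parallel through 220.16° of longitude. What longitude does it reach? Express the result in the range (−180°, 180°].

Start at -153.62°; shift −220.16° → -373.78°.
-373.78° lies outside (−180°, 180°]; add 360° → -13.78°.

13.78°W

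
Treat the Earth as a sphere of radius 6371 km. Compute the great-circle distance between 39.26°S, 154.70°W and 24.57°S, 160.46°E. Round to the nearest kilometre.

4483 km

Δλ = 160.46 − -154.70 = 315.16°; wrapped into (−180°, 180°]: -44.84°.
Δφ = -24.57 − -39.26 = 14.69°.
a = sin²(Δφ/2) + cos φ₁ · cos φ₂ · sin²(Δλ/2) = 0.118774.
c = 2·atan2(√a, √(1−a)) = 0.70370 rad → d = 6371·c ≈ 4483.28 km.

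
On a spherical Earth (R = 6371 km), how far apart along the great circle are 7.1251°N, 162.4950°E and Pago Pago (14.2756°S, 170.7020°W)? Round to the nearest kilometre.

3795 km

Δλ = -170.7020 − 162.4950 = -333.1970°; wrapped into (−180°, 180°]: 26.8030°.
Δφ = -14.2756 − 7.1251 = -21.4007°.
a = sin²(Δφ/2) + cos φ₁ · cos φ₂ · sin²(Δλ/2) = 0.086132.
c = 2·atan2(√a, √(1−a)) = 0.59574 rad → d = 6371·c ≈ 3795.44 km.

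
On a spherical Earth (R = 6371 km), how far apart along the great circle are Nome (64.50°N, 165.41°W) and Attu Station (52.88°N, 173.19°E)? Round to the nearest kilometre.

Δλ = 173.19 − -165.41 = 338.60°; wrapped into (−180°, 180°]: -21.40°.
Δφ = 52.88 − 64.50 = -11.62°.
a = sin²(Δφ/2) + cos φ₁ · cos φ₂ · sin²(Δλ/2) = 0.019204.
c = 2·atan2(√a, √(1−a)) = 0.27805 rad → d = 6371·c ≈ 1771.45 km.

1771 km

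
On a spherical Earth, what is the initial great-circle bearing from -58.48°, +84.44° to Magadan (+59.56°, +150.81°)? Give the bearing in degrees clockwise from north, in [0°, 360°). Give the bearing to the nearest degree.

Δλ = 150.81 − 84.44 = 66.37°.
θ = atan2( sin Δλ · cos φ₂ , cos φ₁ · sin φ₂ − sin φ₁ · cos φ₂ · cos Δλ )
  = atan2(0.46416, 0.62385) = 36.650° → normalised to [0°, 360°): 36.650°.

37°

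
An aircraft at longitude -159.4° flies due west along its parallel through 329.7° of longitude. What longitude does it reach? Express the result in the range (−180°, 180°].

-129.1°

Start at -159.4°; shift −329.7° → -489.1°.
-489.1° lies outside (−180°, 180°]; add 360° → -129.1°.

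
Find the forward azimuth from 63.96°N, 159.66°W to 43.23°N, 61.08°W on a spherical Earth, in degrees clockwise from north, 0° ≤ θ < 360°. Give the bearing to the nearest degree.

61°

Δλ = -61.08 − -159.66 = 98.58°.
θ = atan2( sin Δλ · cos φ₂ , cos φ₁ · sin φ₂ − sin φ₁ · cos φ₂ · cos Δλ )
  = atan2(0.72046, 0.39835) = 61.061° → normalised to [0°, 360°): 61.061°.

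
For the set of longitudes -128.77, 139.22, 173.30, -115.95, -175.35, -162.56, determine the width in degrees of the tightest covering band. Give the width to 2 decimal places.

Sort the longitudes: -175.35°, -162.56°, -128.77°, -115.95°, +139.22°, +173.30°.
Eastward gaps between consecutive values (wrapping around): 12.79°, 33.79°, 12.82°, 255.17°, 34.08°, 11.35°.
Largest gap = 255.17° ⇒ minimal covering band is its complement: 360° − 255.17° = 104.83°.
Band runs from +139.22° eastward to -115.95°, crossing the antimeridian.

104.83°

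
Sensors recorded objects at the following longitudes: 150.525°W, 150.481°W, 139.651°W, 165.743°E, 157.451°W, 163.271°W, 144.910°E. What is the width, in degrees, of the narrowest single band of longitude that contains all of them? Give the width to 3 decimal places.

75.439°

Sort the longitudes: -163.271°, -157.451°, -150.525°, -150.481°, -139.651°, +144.910°, +165.743°.
Eastward gaps between consecutive values (wrapping around): 5.820°, 6.926°, 0.044°, 10.830°, 284.561°, 20.833°, 30.986°.
Largest gap = 284.561° ⇒ minimal covering band is its complement: 360° − 284.561° = 75.439°.
Band runs from +144.910° eastward to -139.651°, crossing the antimeridian.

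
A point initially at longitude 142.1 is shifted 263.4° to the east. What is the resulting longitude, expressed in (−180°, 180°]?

+45.5°

Start at +142.1°; shift +263.4° → +405.5°.
+405.5° lies outside (−180°, 180°]; subtract 360° → +45.5°.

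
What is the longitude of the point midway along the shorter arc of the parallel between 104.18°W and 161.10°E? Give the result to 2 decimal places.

151.54°W

Signed shortest Δλ from -104.18° to +161.10° is -94.72°.
Midpoint longitude = -104.18° + (-94.72°)/2 = -104.18° − 47.36° = -151.54°.
(The naïve average (-104.18 + +161.10)/2 = 28.46° is on the wrong side of the globe.)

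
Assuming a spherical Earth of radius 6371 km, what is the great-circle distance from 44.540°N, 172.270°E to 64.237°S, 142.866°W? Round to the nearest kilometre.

Δλ = -142.866 − 172.270 = -315.136°; wrapped into (−180°, 180°]: 44.864°.
Δφ = -64.237 − 44.540 = -108.777°.
a = sin²(Δφ/2) + cos φ₁ · cos φ₂ · sin²(Δλ/2) = 0.706052.
c = 2·atan2(√a, √(1−a)) = 1.99556 rad → d = 6371·c ≈ 12713.71 km.

12714 km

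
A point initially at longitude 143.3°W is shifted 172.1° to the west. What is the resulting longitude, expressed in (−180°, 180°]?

44.6°E

Start at -143.3°; shift −172.1° → -315.4°.
-315.4° lies outside (−180°, 180°]; add 360° → +44.6°.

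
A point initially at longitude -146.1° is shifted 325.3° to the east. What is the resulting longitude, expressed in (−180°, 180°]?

Start at -146.1°; shift +325.3° → +179.2°.
+179.2° already lies in (−180°, 180°].

+179.2°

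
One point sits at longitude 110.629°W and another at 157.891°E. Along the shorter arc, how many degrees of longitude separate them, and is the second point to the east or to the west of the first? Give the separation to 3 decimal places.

91.480° west

Raw difference: 157.891 − -110.629 = 268.52°.
Normalise into (−180°, 180°]: 268.52° − 360° = -91.48°.
Negative ⇒ the second point lies to the west; separation 91.480°.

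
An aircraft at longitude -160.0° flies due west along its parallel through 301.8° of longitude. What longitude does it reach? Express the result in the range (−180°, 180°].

-101.8°

Start at -160.0°; shift −301.8° → -461.8°.
-461.8° lies outside (−180°, 180°]; add 360° → -101.8°.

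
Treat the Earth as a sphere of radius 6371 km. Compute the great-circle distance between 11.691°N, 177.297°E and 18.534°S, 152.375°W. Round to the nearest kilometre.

Δλ = -152.375 − 177.297 = -329.672°; wrapped into (−180°, 180°]: 30.328°.
Δφ = -18.534 − 11.691 = -30.225°.
a = sin²(Δφ/2) + cos φ₁ · cos φ₂ · sin²(Δλ/2) = 0.131503.
c = 2·atan2(√a, √(1−a)) = 0.74218 rad → d = 6371·c ≈ 4728.46 km.

4728 km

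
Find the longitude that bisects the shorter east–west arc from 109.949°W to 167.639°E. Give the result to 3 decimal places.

Signed shortest Δλ from -109.949° to +167.639° is -82.412°.
Midpoint longitude = -109.949° + (-82.412°)/2 = -109.949° − 41.206° = -151.155°.
(The naïve average (-109.949 + +167.639)/2 = 28.845° is on the wrong side of the globe.)

151.155°W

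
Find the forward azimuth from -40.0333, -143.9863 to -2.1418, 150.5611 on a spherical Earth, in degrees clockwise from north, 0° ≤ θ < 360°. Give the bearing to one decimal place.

284.7°

Δλ = 150.5611 − -143.9863 = 294.5474°; wrapped into (−180°, 180°]: -65.4526°.
θ = atan2( sin Δλ · cos φ₂ , cos φ₁ · sin φ₂ − sin φ₁ · cos φ₂ · cos Δλ )
  = atan2(-0.90898, 0.23843) = -75.302° → normalised to [0°, 360°): 284.698°.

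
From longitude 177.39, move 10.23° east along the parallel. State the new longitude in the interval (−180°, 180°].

-172.38°

Start at +177.39°; shift +10.23° → +187.62°.
+187.62° lies outside (−180°, 180°]; subtract 360° → -172.38°.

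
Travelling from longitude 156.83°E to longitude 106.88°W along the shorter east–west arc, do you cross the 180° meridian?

Yes

Naïve |-106.88 − 156.83| = 263.71° > 180°, so the shorter arc goes the other way round — across 180°.
Signed shortest Δλ = ((-106.88 − 156.83 + 180) mod 360) − 180 = 96.29°.
Going east by 96.29° from +156.83° passes through 180° before reaching -106.88°.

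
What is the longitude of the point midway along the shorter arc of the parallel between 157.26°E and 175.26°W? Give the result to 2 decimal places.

171.00°E

Signed shortest Δλ from +157.26° to -175.26° is +27.48°.
Midpoint longitude = +157.26° + (+27.48°)/2 = +157.26° + 13.74° = +171.00°.
(The naïve average (+157.26 + -175.26)/2 = -9.0° is on the wrong side of the globe.)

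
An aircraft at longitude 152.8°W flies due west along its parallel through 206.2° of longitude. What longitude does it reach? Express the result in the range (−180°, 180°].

1.0°E

Start at -152.8°; shift −206.2° → -359.0°.
-359.0° lies outside (−180°, 180°]; add 360° → +1.0°.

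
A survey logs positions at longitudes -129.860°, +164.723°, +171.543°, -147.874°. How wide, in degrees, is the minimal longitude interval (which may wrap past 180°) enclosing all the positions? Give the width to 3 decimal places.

Sort the longitudes: -147.874°, -129.860°, +164.723°, +171.543°.
Eastward gaps between consecutive values (wrapping around): 18.014°, 294.583°, 6.820°, 40.583°.
Largest gap = 294.583° ⇒ minimal covering band is its complement: 360° − 294.583° = 65.417°.
Band runs from +164.723° eastward to -129.860°, crossing the antimeridian.

65.417°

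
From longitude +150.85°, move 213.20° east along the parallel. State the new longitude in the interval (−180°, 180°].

+4.05°

Start at +150.85°; shift +213.20° → +364.05°.
+364.05° lies outside (−180°, 180°]; subtract 360° → +4.05°.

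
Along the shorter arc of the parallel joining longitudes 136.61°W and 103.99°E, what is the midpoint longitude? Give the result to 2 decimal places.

Signed shortest Δλ from -136.61° to +103.99° is -119.40°.
Midpoint longitude = -136.61° + (-119.40°)/2 = -136.61° − 59.70° = -196.31°.
Normalise into (−180°, 180°]: +163.69°.
(The naïve average (-136.61 + +103.99)/2 = -16.31° is on the wrong side of the globe.)

163.69°E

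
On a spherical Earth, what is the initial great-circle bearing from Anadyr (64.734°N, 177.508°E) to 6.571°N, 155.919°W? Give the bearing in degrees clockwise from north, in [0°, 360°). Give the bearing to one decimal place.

Δλ = -155.919 − 177.508 = -333.427°; wrapped into (−180°, 180°]: 26.573°.
θ = atan2( sin Δλ · cos φ₂ , cos φ₁ · sin φ₂ − sin φ₁ · cos φ₂ · cos Δλ )
  = atan2(0.44440, -0.75465) = 149.507° → normalised to [0°, 360°): 149.507°.

149.5°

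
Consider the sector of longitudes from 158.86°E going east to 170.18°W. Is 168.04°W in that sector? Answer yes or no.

Band width going east from +158.86° to -170.18°: ((-170.18 − 158.86) mod 360) = 30.96°.
Offset of -168.04° east of the west edge: ((-168.04 − 158.86) mod 360) = 33.10°.
33.10° > 30.96° ⇒ outside.

No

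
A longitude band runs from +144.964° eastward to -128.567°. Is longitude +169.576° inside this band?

Band width going east from +144.964° to -128.567°: ((-128.567 − 144.964) mod 360) = 86.469°.
Offset of +169.576° east of the west edge: ((169.576 − 144.964) mod 360) = 24.612°.
24.612° ≤ 86.469° ⇒ inside.

Yes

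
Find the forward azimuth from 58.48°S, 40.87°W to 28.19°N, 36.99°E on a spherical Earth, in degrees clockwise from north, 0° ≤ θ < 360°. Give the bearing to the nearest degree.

65°

Δλ = 36.99 − -40.87 = 77.86°.
θ = atan2( sin Δλ · cos φ₂ , cos φ₁ · sin φ₂ − sin φ₁ · cos φ₂ · cos Δλ )
  = atan2(0.86168, 0.40498) = 64.827° → normalised to [0°, 360°): 64.827°.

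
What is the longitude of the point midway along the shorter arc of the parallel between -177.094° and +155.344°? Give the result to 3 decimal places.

Signed shortest Δλ from -177.094° to +155.344° is -27.562°.
Midpoint longitude = -177.094° + (-27.562°)/2 = -177.094° − 13.781° = -190.875°.
Normalise into (−180°, 180°]: +169.125°.
(The naïve average (-177.094 + +155.344)/2 = -10.875° is on the wrong side of the globe.)

+169.125°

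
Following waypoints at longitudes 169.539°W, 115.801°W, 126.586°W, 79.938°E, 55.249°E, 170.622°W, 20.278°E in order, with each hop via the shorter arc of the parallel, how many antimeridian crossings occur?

3

Leg 1: -169.539° → -115.801°, shortest Δλ = 53.738° (east) — does not cross 180°.
Leg 2: -115.801° → -126.586°, shortest Δλ = -10.785° (west) — does not cross 180°.
Leg 3: -126.586° → +79.938°, shortest Δλ = -153.476° (west) — crosses 180°.
Leg 4: +79.938° → +55.249°, shortest Δλ = -24.689° (west) — does not cross 180°.
Leg 5: +55.249° → -170.622°, shortest Δλ = 134.129° (east) — crosses 180°.
Leg 6: -170.622° → +20.278°, shortest Δλ = -169.1° (west) — crosses 180°.
Total crossings: 3.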